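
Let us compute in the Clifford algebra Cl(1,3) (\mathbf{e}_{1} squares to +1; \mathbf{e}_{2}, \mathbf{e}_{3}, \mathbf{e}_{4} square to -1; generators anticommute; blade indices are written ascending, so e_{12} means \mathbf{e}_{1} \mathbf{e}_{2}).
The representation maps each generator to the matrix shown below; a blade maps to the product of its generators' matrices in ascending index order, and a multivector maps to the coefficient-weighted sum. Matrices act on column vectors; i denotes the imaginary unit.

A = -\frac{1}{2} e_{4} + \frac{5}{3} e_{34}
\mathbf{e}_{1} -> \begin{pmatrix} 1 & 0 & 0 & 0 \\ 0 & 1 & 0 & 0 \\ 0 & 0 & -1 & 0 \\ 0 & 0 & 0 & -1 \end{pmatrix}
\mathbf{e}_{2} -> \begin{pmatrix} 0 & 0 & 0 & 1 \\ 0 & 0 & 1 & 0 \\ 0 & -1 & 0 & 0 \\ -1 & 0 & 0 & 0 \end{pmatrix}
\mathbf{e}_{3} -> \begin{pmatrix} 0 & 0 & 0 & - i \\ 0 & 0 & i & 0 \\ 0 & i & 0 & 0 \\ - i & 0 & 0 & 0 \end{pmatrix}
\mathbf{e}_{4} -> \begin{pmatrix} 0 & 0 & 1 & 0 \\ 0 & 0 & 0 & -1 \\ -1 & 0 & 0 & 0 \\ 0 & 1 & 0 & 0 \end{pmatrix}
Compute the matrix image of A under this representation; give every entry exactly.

Bivector images (products of the table entries): rho(e_{34}) = rho(\mathbf{e}_{3})rho(\mathbf{e}_{4}) = \begin{pmatrix} 0 & - i & 0 & 0 \\ - i & 0 & 0 & 0 \\ 0 & 0 & 0 & - i \\ 0 & 0 & - i & 0 \end{pmatrix}.
M = (-\frac{1}{2})*rho(e_{4}) + (\frac{5}{3})*rho(e_{34}), summed entrywise:
Answer: \begin{pmatrix} 0 & - \frac{5 i}{3} & - \frac{1}{2} & 0 \\ - \frac{5 i}{3} & 0 & 0 & \frac{1}{2} \\ \frac{1}{2} & 0 & 0 & - \frac{5 i}{3} \\ 0 & - \frac{1}{2} & - \frac{5 i}{3} & 0 \end{pmatrix}


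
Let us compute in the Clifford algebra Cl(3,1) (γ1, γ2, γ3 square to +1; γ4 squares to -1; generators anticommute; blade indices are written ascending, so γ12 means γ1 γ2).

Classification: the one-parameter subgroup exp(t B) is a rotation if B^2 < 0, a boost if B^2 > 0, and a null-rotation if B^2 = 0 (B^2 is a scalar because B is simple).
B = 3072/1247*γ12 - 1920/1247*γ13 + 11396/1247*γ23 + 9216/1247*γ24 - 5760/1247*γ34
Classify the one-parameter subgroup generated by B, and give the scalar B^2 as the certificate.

B^2 term by term: the squares give (3072/1247)^2*(γ12)^2 + (-1920/1247)^2*(γ13)^2 + (11396/1247)^2*(γ23)^2 + (9216/1247)^2*(γ24)^2 + (-5760/1247)^2*(γ34)^2 = 9437184/1555009*(-1) + 3686400/1555009*(-1) + 129868816/1555009*(-1) + 84934656/1555009*(+1) + 33177600/1555009*(+1) = -16 (each basis 2-blade squares to minus the product of its generators' squares); cross terms between blades sharing an index anticommute and cancel; the commuting (index-disjoint) pairs give grade-4 terms 2*c*c'*(blade product), which cancel blade by blade — γ1234: -35389440/1555009 + 35389440/1555009 = 0 — confirming B is simple. So B^2 = -16.
Answer: rotation, certificate B^2 = -16. One invariant decides it: the square -16 survives every conjugation, and its sign is exactly the classification.


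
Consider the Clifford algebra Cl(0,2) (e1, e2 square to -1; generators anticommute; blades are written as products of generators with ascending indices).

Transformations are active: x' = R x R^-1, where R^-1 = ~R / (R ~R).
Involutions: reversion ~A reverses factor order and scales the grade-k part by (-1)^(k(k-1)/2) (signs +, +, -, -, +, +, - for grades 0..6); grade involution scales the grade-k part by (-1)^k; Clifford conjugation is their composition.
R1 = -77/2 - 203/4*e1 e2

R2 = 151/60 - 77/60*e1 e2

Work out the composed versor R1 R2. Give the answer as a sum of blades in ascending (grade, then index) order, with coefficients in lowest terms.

Distribute over the terms of R1 (each basis-blade product reordered to ascending indices, repeated generators contracted through their squares):
(-77/2) R2 = -11627/120 + 5929/120*e1 e2
(-203/4*e1 e2) R2 = -15631/240 - 30653/240*e1 e2
Summing the partial products and collecting blades:
Answer: -7777/48 - 1253/16*e1 e2


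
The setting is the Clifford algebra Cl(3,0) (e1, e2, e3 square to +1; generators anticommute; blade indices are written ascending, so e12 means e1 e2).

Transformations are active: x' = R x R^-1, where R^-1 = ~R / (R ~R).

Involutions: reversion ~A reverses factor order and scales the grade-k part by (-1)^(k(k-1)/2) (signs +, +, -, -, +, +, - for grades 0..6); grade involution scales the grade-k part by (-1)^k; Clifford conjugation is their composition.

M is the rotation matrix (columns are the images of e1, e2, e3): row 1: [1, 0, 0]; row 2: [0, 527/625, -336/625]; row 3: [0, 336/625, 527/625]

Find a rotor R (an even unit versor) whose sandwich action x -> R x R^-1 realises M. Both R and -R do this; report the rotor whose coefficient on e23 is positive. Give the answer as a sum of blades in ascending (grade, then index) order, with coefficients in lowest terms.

Method: write R = a + b12*e12 + b13*e13 + b23*e23 with a^2 + b12^2 + b13^2 + b23^2 = 1 (so R^-1 = ~R). Expanding the columns R e_j ~R gives tr M = 4a^2 - 1 and, from the antisymmetric part, M21 - M12 = -4a*b12, M13 - M31 = 4a*b13, M32 - M23 = -4a*b23.
Here tr M = 1679/625, so a^2 = (1 + tr M)/4 = 576/625 and a = ±24/25. Taking a = 24/25: M21 - M12 = 0, M13 - M31 = 0, M32 - M23 = 672/625, giving b12 = 0, b13 = 0, b23 = -7/25, i.e. R = 24/25 - 7/25*e23.
Its e23 coefficient is negative, so report the other preimage -R.
Answer: -24/25 + 7/25*e23. Why the constraint matters: R and -R act identically through the sandwich — M has trace 1679/625 either way — so only the sign condition on e23 picks one of the two preimages.


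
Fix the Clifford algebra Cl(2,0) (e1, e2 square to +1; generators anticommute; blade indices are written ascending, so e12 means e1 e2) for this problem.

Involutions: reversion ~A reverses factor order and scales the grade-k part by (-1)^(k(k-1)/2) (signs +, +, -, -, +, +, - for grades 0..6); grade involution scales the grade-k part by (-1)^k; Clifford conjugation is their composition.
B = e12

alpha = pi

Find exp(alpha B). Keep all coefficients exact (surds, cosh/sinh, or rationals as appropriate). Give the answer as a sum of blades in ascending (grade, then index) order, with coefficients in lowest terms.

B^2 = (1)^2*(e12)^2 = 1*(-1) = -1 (a basis 2-blade squares to minus the product of its generators' squares).
B^2 = -1 — the negative square puts this in the circular regime; l = 1, alpha*l = pi, so exp(alpha B) = cos(pi) + (sin(pi)/1)*B = -1 + (0)*B.
Answer: -1


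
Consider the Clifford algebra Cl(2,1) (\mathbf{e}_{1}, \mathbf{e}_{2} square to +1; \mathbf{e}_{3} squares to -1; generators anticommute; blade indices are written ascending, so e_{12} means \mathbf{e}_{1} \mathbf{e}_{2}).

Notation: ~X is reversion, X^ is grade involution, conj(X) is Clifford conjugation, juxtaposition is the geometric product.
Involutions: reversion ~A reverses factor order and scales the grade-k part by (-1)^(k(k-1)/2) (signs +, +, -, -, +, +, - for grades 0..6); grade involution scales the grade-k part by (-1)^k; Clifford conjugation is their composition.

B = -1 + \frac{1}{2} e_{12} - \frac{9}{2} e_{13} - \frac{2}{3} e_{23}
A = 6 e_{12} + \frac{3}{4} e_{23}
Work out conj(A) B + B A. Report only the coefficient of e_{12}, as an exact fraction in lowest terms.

first term: \frac{7}{2} + \frac{21}{8} e_{12} + \frac{35}{8} e_{13} - \frac{105}{4} e_{23}
second term: -\frac{7}{2} - \frac{75}{8} e_{12} + \frac{35}{8} e_{13} - \frac{111}{4} e_{23}
Answer: -\frac{27}{4}


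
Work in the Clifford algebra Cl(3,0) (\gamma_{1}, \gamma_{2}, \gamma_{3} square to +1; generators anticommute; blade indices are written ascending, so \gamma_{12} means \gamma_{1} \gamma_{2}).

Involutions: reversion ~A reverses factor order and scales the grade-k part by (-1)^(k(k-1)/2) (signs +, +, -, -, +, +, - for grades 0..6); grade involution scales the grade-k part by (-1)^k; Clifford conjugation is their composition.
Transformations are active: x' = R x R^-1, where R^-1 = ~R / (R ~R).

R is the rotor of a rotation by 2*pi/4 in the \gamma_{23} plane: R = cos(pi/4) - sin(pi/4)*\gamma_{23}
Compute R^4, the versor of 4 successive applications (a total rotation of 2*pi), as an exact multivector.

Half-angle bookkeeping: 4 applications in \gamma_{23} add up to rotor phase 4*pi/4 = \pi, so R^4 = cos(\pi) - sin(\pi)*\gamma_{23}.
cos(\pi) = -1 and sin(\pi) = 0, so R^4 = -1. The total rotation 2*pi is 1 full turn, so every vector returns to itself, yet the rotor is -1, on the OTHER sheet of the double cover (an odd number of 2*pi turns).
Answer: -1


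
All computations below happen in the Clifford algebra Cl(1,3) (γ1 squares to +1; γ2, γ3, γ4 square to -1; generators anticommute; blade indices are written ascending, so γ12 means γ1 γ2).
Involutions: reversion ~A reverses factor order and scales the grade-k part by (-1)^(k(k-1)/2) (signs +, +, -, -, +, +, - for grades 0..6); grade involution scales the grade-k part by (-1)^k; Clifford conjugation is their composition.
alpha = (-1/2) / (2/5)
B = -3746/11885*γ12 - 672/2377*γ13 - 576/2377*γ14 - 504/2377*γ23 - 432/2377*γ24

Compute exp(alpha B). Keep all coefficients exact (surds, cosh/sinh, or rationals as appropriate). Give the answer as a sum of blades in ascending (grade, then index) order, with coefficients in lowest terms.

B^2 term by term: the squares give (-3746/11885)^2*(γ12)^2 + (-672/2377)^2*(γ13)^2 + (-576/2377)^2*(γ14)^2 + (-504/2377)^2*(γ23)^2 + (-432/2377)^2*(γ24)^2 = 14032516/141253225*(+1) + 451584/5650129*(+1) + 331776/5650129*(+1) + 254016/5650129*(-1) + 186624/5650129*(-1) = 4/25 (each basis 2-blade squares to minus the product of its generators' squares); cross terms between blades sharing an index anticommute and cancel; the commuting (index-disjoint) pairs give grade-4 terms 2*c*c'*(blade product), which cancel blade by blade — γ1234: -580608/5650129 + 580608/5650129 = 0 — confirming B is simple. So B^2 = 4/25.
B^2 = 4/25 — since the square is positive, the closed form is hyperbolic: l = 2/5, alpha*l = -1/2, so exp(alpha B) = cosh(-1/2) + (sinh(-1/2)/(2/5))*B = cosh(1/2) + (-5*sinh(1/2)/2)*B.
Answer: cosh(1/2) + 1873*sinh(1/2)/2377*γ12 + 1680*sinh(1/2)/2377*γ13 + 1440*sinh(1/2)/2377*γ14 + 1260*sinh(1/2)/2377*γ23 + 1080*sinh(1/2)/2377*γ24


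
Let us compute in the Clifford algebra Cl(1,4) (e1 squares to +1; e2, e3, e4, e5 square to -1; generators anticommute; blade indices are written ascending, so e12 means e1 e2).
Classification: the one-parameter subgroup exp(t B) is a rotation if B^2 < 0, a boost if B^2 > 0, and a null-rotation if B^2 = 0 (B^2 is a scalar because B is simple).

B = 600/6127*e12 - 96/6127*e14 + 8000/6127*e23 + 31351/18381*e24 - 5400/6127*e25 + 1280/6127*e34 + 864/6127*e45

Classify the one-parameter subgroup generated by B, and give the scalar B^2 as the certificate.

B^2 term by term: the squares give (600/6127)^2*(e12)^2 + (-96/6127)^2*(e14)^2 + (8000/6127)^2*(e23)^2 + (31351/18381)^2*(e24)^2 + (-5400/6127)^2*(e25)^2 + (1280/6127)^2*(e34)^2 + (864/6127)^2*(e45)^2 = 360000/37540129*(+1) + 9216/37540129*(+1) + 64000000/37540129*(-1) + 982885201/337861161*(-1) + 29160000/37540129*(-1) + 1638400/37540129*(-1) + 746496/37540129*(-1) = -49/9 (each basis 2-blade squares to minus the product of its generators' squares); cross terms between blades sharing an index anticommute and cancel; the commuting (index-disjoint) pairs give grade-4 terms 2*c*c'*(blade product), which cancel blade by blade — e1234: 1536000/37540129 - 1536000/37540129 = 0; e1245: 1036800/37540129 - 1036800/37540129 = 0; e2345: 13824000/37540129 - 13824000/37540129 = 0 — confirming B is simple. So B^2 = -49/9.
Answer: rotation, certificate B^2 = -49/9. B^2 = -49/9 is basis-independent, so its sign is the whole story.


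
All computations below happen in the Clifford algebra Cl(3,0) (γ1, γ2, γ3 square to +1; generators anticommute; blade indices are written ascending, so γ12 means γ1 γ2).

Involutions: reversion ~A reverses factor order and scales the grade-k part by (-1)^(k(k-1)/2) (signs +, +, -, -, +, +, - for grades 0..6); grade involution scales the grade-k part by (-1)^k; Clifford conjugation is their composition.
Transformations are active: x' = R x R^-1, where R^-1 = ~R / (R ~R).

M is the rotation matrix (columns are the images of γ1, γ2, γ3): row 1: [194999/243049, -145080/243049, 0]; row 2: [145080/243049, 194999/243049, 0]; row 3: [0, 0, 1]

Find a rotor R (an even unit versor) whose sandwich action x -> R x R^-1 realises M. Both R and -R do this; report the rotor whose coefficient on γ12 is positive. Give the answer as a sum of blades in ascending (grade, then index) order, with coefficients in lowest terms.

Method: write R = a + b12*γ12 + b13*γ13 + b23*γ23 with a^2 + b12^2 + b13^2 + b23^2 = 1 (so R^-1 = ~R). Expanding the columns R e_j ~R gives tr M = 4a^2 - 1 and, from the antisymmetric part, M21 - M12 = -4a*b12, M13 - M31 = 4a*b13, M32 - M23 = -4a*b23.
Here tr M = 633047/243049, so a^2 = (1 + tr M)/4 = 219024/243049 and a = ±468/493. Taking a = 468/493: M21 - M12 = 290160/243049, M13 - M31 = 0, M32 - M23 = 0, giving b12 = -155/493, b13 = 0, b23 = 0, i.e. R = 468/493 - 155/493*γ12.
Its γ12 coefficient is negative, so report the other preimage -R.
Answer: -468/493 + 155/493*γ12. Sheet selection: the two-to-one cover makes ±R indistinguishable at the matrix level (trace 633047/243049), so uniqueness comes from the required sign on γ12.


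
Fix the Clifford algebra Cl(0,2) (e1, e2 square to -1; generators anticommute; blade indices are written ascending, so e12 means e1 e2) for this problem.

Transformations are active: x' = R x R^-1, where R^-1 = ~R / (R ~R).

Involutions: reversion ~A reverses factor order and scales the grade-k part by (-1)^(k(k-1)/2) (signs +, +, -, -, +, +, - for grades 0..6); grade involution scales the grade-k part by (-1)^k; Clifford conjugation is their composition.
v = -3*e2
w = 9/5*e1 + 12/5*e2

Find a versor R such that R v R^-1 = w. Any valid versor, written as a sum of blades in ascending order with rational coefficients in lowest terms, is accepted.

Sketch: the shared square -9 makes R = v + w = 9/5*e1 - 3/5*e2 the natural versor; its sandwich fixes that direction, negates (v - w)/2, and sends v to w.
Answer: 9/5*e1 - 3/5*e2


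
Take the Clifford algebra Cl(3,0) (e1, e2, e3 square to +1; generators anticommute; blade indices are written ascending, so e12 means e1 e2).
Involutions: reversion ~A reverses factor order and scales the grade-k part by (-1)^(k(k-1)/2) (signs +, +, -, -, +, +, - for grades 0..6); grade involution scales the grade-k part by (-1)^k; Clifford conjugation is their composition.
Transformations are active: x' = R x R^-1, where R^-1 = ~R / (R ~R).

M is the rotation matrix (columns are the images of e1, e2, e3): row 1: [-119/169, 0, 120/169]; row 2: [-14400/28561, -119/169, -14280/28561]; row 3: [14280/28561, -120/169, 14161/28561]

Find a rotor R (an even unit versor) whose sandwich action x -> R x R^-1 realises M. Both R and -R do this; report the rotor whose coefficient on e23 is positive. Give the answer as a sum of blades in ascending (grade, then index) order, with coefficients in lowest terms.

Method: write R = a + b12*e12 + b13*e13 + b23*e23 with a^2 + b12^2 + b13^2 + b23^2 = 1 (so R^-1 = ~R). Expanding the columns R e_j ~R gives tr M = 4a^2 - 1 and, from the antisymmetric part, M21 - M12 = -4a*b12, M13 - M31 = 4a*b13, M32 - M23 = -4a*b23.
Here tr M = -26061/28561, so a^2 = (1 + tr M)/4 = 625/28561 and a = ±25/169. Taking a = 25/169: M21 - M12 = -14400/28561, M13 - M31 = 6000/28561, M32 - M23 = -6000/28561, giving b12 = 144/169, b13 = 60/169, b23 = 60/169, i.e. R = 25/169 + 144/169*e12 + 60/169*e13 + 60/169*e23.
Its e23 coefficient is already positive.
Answer: 25/169 + 144/169*e12 + 60/169*e13 + 60/169*e23. Note: both R and -R realise this M (trace -26061/28561); the covering map identifies them, and the e23-coefficient sign is the tie-breaker.


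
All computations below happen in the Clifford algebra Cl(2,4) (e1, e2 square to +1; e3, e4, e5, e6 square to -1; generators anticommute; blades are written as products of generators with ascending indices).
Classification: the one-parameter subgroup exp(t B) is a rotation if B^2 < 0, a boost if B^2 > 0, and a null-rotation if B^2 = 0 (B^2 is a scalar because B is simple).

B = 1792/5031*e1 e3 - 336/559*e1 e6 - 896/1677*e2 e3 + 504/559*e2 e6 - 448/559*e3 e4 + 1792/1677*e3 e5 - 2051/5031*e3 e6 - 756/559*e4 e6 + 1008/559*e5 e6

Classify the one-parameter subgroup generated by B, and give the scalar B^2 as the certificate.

B^2 term by term: the squares give (1792/5031)^2*(e1 e3)^2 + (-336/559)^2*(e1 e6)^2 + (-896/1677)^2*(e2 e3)^2 + (504/559)^2*(e2 e6)^2 + (-448/559)^2*(e3 e4)^2 + (1792/1677)^2*(e3 e5)^2 + (-2051/5031)^2*(e3 e6)^2 + (-756/559)^2*(e4 e6)^2 + (1008/559)^2*(e5 e6)^2 = 3211264/25310961*(+1) + 112896/312481*(+1) + 802816/2812329*(+1) + 254016/312481*(+1) + 200704/312481*(-1) + 3211264/2812329*(-1) + 4206601/25310961*(-1) + 571536/312481*(-1) + 1016064/312481*(-1) = -49/9 (each basis 2-blade squares to minus the product of its generators' squares); cross terms between blades sharing an index anticommute and cancel; the commuting (index-disjoint) pairs give grade-4 terms 2*c*c'*(blade product), which cancel blade by blade — e1 e2 e3 e6: -200704/312481 + 200704/312481 = 0; e1 e3 e4 e6: -301056/312481 + 301056/312481 = 0; e1 e3 e5 e6: 401408/312481 - 401408/312481 = 0; e2 e3 e4 e6: 451584/312481 - 451584/312481 = 0; e2 e3 e5 e6: -602112/312481 + 602112/312481 = 0; e3 e4 e5 e6: -903168/312481 + 903168/312481 = 0 — confirming B is simple. So B^2 = -49/9.
Answer: rotation, certificate B^2 = -49/9. Key observation: B^2 = -49/9 is a conjugation invariant, so its sign decides the class regardless of the surface form of B.


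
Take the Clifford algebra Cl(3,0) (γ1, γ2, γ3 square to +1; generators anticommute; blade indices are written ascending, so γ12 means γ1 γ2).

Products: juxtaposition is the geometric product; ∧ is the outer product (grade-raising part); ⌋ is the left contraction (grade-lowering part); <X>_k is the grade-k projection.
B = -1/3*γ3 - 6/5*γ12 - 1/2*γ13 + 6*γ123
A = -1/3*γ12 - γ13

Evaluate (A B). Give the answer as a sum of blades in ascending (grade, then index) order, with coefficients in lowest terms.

step 1: -9/10 + 1/3*γ1 - 6*γ2 + 2*γ3 + 31/30*γ23 + 1/9*γ123
Answer: -9/10 + 1/3*γ1 - 6*γ2 + 2*γ3 + 31/30*γ23 + 1/9*γ123


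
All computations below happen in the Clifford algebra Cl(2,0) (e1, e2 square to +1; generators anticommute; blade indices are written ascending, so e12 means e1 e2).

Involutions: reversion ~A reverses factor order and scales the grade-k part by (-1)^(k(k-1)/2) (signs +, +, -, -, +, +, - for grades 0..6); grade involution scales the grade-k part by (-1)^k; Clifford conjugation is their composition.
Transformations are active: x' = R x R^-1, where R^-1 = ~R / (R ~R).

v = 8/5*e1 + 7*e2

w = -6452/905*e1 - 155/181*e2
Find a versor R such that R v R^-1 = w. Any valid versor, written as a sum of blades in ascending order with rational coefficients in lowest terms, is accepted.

Reasoning: v^2 = w^2 = 1289/25 since conjugation preserves the quadratic form; R = v + w = -5004/905*e1 + 1112/181*e2 is then valid when invertible, keeping its own part and reversing (v - w)/2.
Answer: -5004/905*e1 + 1112/181*e2


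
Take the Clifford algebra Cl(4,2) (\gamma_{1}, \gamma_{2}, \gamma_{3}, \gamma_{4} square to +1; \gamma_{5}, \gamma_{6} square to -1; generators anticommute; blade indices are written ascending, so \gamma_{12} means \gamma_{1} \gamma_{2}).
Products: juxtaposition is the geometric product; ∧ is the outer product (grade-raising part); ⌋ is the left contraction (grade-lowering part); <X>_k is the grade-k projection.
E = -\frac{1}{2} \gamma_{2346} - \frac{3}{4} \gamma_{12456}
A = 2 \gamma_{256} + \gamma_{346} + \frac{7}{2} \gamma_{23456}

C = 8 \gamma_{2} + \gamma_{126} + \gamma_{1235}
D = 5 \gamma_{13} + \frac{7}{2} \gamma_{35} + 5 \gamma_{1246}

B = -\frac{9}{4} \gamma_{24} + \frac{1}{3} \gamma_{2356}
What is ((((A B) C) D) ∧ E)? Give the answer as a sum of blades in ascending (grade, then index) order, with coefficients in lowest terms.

step 1: -\frac{2}{3} \gamma_{3} + \frac{7}{6} \gamma_{4} - \frac{9}{4} \gamma_{236} - \frac{1}{3} \gamma_{245} - \frac{63}{8} \gamma_{356} - \frac{9}{2} \gamma_{456}
step 2: -\frac{9}{4} \gamma_{13} + \frac{16}{3} \gamma_{23} - \frac{28}{3} \gamma_{24} - 18 \gamma_{36} - \frac{8}{3} \gamma_{45} - \frac{2}{3} \gamma_{125} - \frac{63}{8} \gamma_{126} - \frac{1}{3} \gamma_{134} + \frac{9}{4} \gamma_{156} + \frac{63}{8} \gamma_{1235} - \frac{2}{3} \gamma_{1236} + \frac{9}{2} \gamma_{1245} + \frac{7}{6} \gamma_{1246} + \frac{1}{3} \gamma_{1456} + 63 \gamma_{2356} + 36 \gamma_{2456} - \frac{7}{6} \gamma_{12345} + \frac{9}{2} \gamma_{12346}
step 3: \frac{65}{12} - \frac{45}{2} \gamma_{3} + \frac{985}{24} \gamma_{4} + \frac{2603}{48} \gamma_{12} + \frac{1377}{8} \gamma_{15} + \frac{410}{3} \gamma_{16} + \frac{451}{8} \gamma_{25} + \frac{1303}{6} \gamma_{26} + \frac{38}{3} \gamma_{34} - \frac{81}{2} \gamma_{56} - \frac{7}{3} \gamma_{123} + \frac{49}{12} \gamma_{124} + \frac{63}{8} \gamma_{136} + \frac{7}{6} \gamma_{145} + \frac{10}{3} \gamma_{235} + \frac{905}{24} \gamma_{236} - \frac{205}{12} \gamma_{245} + \frac{45}{2} \gamma_{246} + \frac{65}{12} \gamma_{356} - \frac{10}{3} \gamma_{456} - \frac{709}{12} \gamma_{1234} + 326 \gamma_{1256} + \frac{905}{3} \gamma_{1345} - \frac{167}{6} \gamma_{1346} + \frac{61}{6} \gamma_{2345} - \frac{1717}{12} \gamma_{2346} + \frac{985}{24} \gamma_{3456} - \frac{441}{16} \gamma_{12356} - \frac{63}{4} \gamma_{12456} - \frac{2209}{12} \gamma_{123456}
step 4: -\frac{65}{24} \gamma_{2346} - \frac{65}{16} \gamma_{12456} + \frac{1647}{16} \gamma_{123456}
Answer: -\frac{65}{24} \gamma_{2346} - \frac{65}{16} \gamma_{12456} + \frac{1647}{16} \gamma_{123456}


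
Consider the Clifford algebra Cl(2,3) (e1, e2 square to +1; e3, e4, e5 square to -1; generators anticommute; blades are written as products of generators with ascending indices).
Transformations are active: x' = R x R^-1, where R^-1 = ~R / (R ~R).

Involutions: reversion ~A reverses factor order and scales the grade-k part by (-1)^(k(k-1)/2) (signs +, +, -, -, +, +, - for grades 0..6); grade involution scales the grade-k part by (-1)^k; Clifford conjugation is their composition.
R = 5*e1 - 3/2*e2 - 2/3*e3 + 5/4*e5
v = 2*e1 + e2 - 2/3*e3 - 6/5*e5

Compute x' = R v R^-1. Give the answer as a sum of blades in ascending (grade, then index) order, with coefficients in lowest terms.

~R = 5*e1 - 3/2*e2 - 2/3*e3 + 5/4*e5, and R ~R = 3635/144, so R^-1 = ~R / (3635/144).
R v = 86/9 + 8*e1 e2 - 2*e1 e3 - 17/2*e1 e5 + 5/3*e2 e3 + 11/20*e2 e5 + 49/30*e3 e5
Answer: 1298/727*e1 - 7763/3635*e2 + 1766/10905*e3 + 7802/3635*e5


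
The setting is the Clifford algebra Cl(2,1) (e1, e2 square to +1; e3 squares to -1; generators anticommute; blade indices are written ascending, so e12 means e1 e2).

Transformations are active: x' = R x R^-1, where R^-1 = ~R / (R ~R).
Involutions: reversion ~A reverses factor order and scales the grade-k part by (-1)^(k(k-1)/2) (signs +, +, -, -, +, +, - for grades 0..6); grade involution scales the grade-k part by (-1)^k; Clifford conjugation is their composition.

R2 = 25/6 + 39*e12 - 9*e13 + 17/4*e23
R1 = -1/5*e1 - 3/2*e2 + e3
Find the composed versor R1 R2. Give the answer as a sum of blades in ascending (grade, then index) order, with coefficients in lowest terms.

Distribute over the terms of R1 (each basis-blade product reordered to ascending indices, repeated generators contracted through their squares):
(-1/5*e1) R2 = -5/6*e1 - 39/5*e2 + 9/5*e3 - 17/20*e123
(-3/2*e2) R2 = 117/2*e1 - 25/4*e2 - 51/8*e3 - 27/2*e123
(e3) R2 = -9*e1 + 17/4*e2 + 25/6*e3 + 39*e123
Summing the partial products and collecting blades:
Answer: 146/3*e1 - 49/5*e2 - 49/120*e3 + 493/20*e123


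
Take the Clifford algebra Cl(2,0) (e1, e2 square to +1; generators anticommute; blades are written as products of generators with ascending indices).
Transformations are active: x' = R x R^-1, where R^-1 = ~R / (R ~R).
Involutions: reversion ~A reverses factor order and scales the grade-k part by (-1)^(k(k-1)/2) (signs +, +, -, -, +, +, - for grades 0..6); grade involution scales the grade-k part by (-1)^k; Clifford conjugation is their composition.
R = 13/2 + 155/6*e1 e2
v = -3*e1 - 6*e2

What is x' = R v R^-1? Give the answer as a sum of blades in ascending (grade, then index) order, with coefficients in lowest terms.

~R = 13/2 - 155/6*e1 e2, and R ~R = 12773/18, so R^-1 = ~R / (12773/18).
R v = -349/2*e1 + 77/2*e2
Answer: -2514/12773*e1 + 85647/12773*e2


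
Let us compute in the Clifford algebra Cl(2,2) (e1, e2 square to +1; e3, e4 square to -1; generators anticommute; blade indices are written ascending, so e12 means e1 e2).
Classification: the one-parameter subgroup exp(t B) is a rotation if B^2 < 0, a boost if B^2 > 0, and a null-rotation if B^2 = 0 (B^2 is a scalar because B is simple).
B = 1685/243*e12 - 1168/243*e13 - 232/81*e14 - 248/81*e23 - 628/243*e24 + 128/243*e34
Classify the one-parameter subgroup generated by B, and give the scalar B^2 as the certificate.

B^2 term by term: the squares give (1685/243)^2*(e12)^2 + (-1168/243)^2*(e13)^2 + (-232/81)^2*(e14)^2 + (-248/81)^2*(e23)^2 + (-628/243)^2*(e24)^2 + (128/243)^2*(e34)^2 = 2839225/59049*(-1) + 1364224/59049*(+1) + 53824/6561*(+1) + 61504/6561*(+1) + 394384/59049*(+1) + 16384/59049*(-1) = -1 (each basis 2-blade squares to minus the product of its generators' squares); cross terms between blades sharing an index anticommute and cancel; the commuting (index-disjoint) pairs give grade-4 terms 2*c*c'*(blade product), which cancel blade by blade — e1234: 431360/59049 - 1467008/59049 + 115072/6561 = 0 — confirming B is simple. So B^2 = -1.
Answer: rotation, certificate B^2 = -1. Why this suffices: the scalar -1 survives any versor conjugation, so its sign alone determines the class however B is presented.


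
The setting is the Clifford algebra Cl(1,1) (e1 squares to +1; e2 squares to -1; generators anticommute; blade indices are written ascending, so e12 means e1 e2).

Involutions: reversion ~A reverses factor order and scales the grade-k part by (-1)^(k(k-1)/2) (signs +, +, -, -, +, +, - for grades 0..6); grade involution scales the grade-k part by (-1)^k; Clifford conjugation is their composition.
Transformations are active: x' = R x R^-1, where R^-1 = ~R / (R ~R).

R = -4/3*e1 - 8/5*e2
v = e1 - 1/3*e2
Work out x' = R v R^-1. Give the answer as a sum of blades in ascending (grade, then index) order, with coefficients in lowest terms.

~R = -4/3*e1 - 8/5*e2, and R ~R = -176/225, so R^-1 = ~R / (-176/225).
R v = -28/15 + 92/45*e12
Answer: -81/11*e1 - 241/33*e2


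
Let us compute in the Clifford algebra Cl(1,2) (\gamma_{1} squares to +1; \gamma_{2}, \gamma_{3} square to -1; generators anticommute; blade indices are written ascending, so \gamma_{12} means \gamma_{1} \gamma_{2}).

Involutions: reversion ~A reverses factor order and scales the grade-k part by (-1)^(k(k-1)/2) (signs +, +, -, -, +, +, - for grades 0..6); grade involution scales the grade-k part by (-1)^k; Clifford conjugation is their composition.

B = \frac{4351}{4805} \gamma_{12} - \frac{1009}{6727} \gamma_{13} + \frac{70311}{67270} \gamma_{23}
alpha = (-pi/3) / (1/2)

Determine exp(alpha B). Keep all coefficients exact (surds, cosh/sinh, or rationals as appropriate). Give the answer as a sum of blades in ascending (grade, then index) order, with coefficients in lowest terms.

B^2 term by term: the squares give (\frac{4351}{4805})^2*(\gamma_{12})^2 + (-\frac{1009}{6727})^2*(\gamma_{13})^2 + (\frac{70311}{67270})^2*(\gamma_{23})^2 = \frac{18931201}{23088025}*(+1) + \frac{1018081}{45252529}*(+1) + \frac{4943636721}{4525252900}*(-1) = -\frac{1}{4} (each basis 2-blade squares to minus the product of its generators' squares); cross terms between blades sharing an index anticommute and cancel. So B^2 = -\frac{1}{4}.
B^2 = -\frac{1}{4} — since the square is negative, the closed form is circular: l = \frac{1}{2}, alpha*l = - \frac{\pi}{3}, so exp(alpha B) = cos(- \frac{\pi}{3}) + (sin(- \frac{\pi}{3})/(\frac{1}{2}))*B = \frac{1}{2} + (- \sqrt{3})*B.
Answer: \frac{1}{2} - \frac{4351 \sqrt{3}}{4805} \gamma_{12} + \frac{1009 \sqrt{3}}{6727} \gamma_{13} - \frac{70311 \sqrt{3}}{67270} \gamma_{23}


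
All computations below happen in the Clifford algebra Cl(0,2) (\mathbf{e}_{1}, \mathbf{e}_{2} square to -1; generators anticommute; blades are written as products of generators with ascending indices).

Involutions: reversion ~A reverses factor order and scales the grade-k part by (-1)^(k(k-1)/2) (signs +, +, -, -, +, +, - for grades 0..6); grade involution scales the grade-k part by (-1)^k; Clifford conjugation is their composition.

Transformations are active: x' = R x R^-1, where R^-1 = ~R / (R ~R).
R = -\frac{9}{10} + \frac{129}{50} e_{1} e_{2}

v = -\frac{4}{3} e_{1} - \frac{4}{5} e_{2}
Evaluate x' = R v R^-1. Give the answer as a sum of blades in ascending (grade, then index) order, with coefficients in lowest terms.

~R = -\frac{9}{10} - \frac{129}{50} e_{1} e_{2}, and R ~R = \frac{9333}{1250}, so R^-1 = ~R / (\frac{9333}{1250}).
R v = \frac{408}{125} e_{1} - \frac{68}{25} e_{2}
Answer: \frac{100}{183} e_{1} + \frac{444}{305} e_{2}


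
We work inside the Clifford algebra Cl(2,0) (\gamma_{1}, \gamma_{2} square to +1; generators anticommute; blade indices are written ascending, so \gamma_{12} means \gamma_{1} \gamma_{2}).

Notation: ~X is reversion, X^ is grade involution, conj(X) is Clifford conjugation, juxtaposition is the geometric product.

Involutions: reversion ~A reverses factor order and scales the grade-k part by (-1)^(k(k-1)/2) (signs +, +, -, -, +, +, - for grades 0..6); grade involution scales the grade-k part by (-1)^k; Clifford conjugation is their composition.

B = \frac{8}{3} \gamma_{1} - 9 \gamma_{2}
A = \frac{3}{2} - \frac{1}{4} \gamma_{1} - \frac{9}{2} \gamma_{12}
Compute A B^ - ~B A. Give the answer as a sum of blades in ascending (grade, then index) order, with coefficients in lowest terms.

first term: \frac{2}{3} - \frac{89}{2} \gamma_{1} + \frac{3}{2} \gamma_{2} - \frac{9}{4} \gamma_{12}
second term: -\frac{2}{3} - \frac{73}{2} \gamma_{1} - \frac{51}{2} \gamma_{2} - \frac{9}{4} \gamma_{12}
Answer: \frac{4}{3} - 8 \gamma_{1} + 27 \gamma_{2}


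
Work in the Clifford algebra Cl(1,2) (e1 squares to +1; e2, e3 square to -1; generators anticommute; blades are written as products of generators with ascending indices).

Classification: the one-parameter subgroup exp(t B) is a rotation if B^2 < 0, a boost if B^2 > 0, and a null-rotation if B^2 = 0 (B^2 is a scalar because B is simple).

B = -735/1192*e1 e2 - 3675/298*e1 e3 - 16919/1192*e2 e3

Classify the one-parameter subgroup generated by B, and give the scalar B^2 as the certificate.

B^2 term by term: the squares give (-735/1192)^2*(e1 e2)^2 + (-3675/298)^2*(e1 e3)^2 + (-16919/1192)^2*(e2 e3)^2 = 540225/1420864*(+1) + 13505625/88804*(+1) + 286252561/1420864*(-1) = -49 (each basis 2-blade squares to minus the product of its generators' squares); cross terms between blades sharing an index anticommute and cancel. So B^2 = -49.
Answer: rotation, certificate B^2 = -49. B^2 = -49 is basis-independent, so its sign is the whole story.


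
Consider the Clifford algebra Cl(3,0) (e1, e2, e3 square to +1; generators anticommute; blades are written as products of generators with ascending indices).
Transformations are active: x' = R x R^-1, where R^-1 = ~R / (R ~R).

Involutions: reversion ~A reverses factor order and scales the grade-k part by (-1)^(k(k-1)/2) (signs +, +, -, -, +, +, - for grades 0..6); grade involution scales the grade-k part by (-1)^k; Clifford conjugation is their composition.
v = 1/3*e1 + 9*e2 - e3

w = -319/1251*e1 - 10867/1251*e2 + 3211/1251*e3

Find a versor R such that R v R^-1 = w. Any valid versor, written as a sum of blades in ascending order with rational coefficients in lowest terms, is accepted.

A norm check does it: q(v) = q(w) = 739/9, hence R = v + w = 98/1251*e1 + 392/1251*e2 + 1960/1251*e3 realises the map — parallel part kept, (v - w)/2 negated, v carried to w.
Answer: 98/1251*e1 + 392/1251*e2 + 1960/1251*e3


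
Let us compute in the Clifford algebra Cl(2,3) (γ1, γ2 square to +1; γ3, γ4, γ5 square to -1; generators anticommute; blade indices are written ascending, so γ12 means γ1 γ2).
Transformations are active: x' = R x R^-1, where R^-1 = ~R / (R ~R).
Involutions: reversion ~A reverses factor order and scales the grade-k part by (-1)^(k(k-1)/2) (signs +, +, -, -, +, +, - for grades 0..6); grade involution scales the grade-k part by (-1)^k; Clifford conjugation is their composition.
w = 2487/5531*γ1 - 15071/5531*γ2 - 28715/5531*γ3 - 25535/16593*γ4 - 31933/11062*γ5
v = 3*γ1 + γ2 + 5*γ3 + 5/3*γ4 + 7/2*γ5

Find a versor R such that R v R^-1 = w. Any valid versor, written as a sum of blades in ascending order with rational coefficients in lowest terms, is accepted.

Here q(v) = q(w) = -1081/36; the classical choice R = v + w = 19080/5531*γ1 - 9540/5531*γ2 - 1060/5531*γ3 + 2120/16593*γ4 + 3392/5531*γ5 then realises v -> w under the sandwich.
Answer: 19080/5531*γ1 - 9540/5531*γ2 - 1060/5531*γ3 + 2120/16593*γ4 + 3392/5531*γ5


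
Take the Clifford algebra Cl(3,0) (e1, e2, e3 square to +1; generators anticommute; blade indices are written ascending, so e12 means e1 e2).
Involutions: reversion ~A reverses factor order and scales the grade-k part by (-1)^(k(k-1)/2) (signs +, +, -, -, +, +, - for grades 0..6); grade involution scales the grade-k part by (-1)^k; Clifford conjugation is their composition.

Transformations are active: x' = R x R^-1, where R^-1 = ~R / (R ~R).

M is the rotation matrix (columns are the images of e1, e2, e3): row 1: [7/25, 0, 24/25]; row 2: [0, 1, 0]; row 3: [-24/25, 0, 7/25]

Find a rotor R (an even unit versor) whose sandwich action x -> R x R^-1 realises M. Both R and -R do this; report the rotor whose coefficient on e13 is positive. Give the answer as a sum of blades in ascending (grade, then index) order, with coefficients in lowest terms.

Method: write R = a + b12*e12 + b13*e13 + b23*e23 with a^2 + b12^2 + b13^2 + b23^2 = 1 (so R^-1 = ~R). Expanding the columns R e_j ~R gives tr M = 4a^2 - 1 and, from the antisymmetric part, M21 - M12 = -4a*b12, M13 - M31 = 4a*b13, M32 - M23 = -4a*b23.
Here tr M = 39/25, so a^2 = (1 + tr M)/4 = 16/25 and a = ±4/5. Taking a = 4/5: M21 - M12 = 0, M13 - M31 = 48/25, M32 - M23 = 0, giving b12 = 0, b13 = 3/5, b23 = 0, i.e. R = 4/5 + 3/5*e13.
Its e13 coefficient is already positive.
Answer: 4/5 + 3/5*e13. Note: both R and -R realise this M (trace 39/25); the covering map identifies them, and the e13-coefficient sign is the tie-breaker.


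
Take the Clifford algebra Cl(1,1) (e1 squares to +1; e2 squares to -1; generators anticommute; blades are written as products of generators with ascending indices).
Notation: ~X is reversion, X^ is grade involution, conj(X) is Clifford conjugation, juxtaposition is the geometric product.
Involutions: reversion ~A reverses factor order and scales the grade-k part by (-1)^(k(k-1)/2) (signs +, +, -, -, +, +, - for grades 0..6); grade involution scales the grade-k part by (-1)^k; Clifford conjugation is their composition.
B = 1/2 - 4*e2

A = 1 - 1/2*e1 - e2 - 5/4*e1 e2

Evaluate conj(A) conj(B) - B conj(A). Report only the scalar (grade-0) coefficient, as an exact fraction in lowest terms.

first term: -7/2 - 19/4*e1 + 9/2*e2 + 21/8*e1 e2
second term: 9/2 - 19/4*e1 - 7/2*e2 + 21/8*e1 e2
Answer: -8


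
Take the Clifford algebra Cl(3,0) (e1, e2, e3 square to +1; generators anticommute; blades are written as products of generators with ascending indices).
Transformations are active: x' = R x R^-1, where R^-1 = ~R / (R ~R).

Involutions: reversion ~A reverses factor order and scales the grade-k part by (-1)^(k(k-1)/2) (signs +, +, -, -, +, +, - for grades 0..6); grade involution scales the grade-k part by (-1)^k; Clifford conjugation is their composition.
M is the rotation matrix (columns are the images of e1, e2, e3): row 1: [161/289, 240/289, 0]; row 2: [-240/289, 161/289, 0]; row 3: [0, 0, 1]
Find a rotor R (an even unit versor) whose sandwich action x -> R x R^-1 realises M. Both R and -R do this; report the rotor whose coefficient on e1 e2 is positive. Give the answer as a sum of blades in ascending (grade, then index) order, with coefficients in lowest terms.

Method: write R = a + b12*e1 e2 + b13*e1 e3 + b23*e2 e3 with a^2 + b12^2 + b13^2 + b23^2 = 1 (so R^-1 = ~R). Expanding the columns R e_j ~R gives tr M = 4a^2 - 1 and, from the antisymmetric part, M21 - M12 = -4a*b12, M13 - M31 = 4a*b13, M32 - M23 = -4a*b23.
Here tr M = 611/289, so a^2 = (1 + tr M)/4 = 225/289 and a = ±15/17. Taking a = 15/17: M21 - M12 = -480/289, M13 - M31 = 0, M32 - M23 = 0, giving b12 = 8/17, b13 = 0, b23 = 0, i.e. R = 15/17 + 8/17*e1 e2.
Its e1 e2 coefficient is already positive.
Answer: 15/17 + 8/17*e1 e2. Uniqueness: Spin(3) -> SO(3) maps R and -R to the same rotation of trace 611/289; fixing the sign of the e1 e2 coefficient removes the ambiguity.


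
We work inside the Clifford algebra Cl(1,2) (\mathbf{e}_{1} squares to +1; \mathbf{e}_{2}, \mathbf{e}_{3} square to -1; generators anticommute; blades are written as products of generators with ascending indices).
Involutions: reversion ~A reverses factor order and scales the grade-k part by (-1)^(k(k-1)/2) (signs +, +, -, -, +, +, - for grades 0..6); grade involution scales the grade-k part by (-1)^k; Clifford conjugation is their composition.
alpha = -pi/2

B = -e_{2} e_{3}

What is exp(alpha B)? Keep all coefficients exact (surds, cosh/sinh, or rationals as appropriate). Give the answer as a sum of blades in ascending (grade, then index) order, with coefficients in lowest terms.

B^2 = (-1)^2*(e_{2} e_{3})^2 = 1*(-1) = -1 (a basis 2-blade squares to minus the product of its generators' squares).
B^2 = -1 — since the square is negative, the closed form is circular: l = 1, alpha*l = - \frac{\pi}{2}, so exp(alpha B) = cos(- \frac{\pi}{2}) + (sin(- \frac{\pi}{2})/1)*B = 0 + (-1)*B.
Answer: e_{2} e_{3}


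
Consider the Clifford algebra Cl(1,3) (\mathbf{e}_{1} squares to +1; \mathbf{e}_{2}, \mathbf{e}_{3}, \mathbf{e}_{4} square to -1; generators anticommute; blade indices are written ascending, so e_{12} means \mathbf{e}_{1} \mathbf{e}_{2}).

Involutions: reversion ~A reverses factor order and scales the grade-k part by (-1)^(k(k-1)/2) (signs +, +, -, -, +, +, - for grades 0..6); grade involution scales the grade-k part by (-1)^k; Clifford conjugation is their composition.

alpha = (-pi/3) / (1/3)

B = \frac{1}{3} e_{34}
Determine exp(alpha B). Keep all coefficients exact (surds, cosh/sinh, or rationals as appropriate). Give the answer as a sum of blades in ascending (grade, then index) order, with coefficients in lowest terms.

B^2 = (\frac{1}{3})^2*(e_{34})^2 = \frac{1}{9}*(-1) = -\frac{1}{9} (a basis 2-blade squares to minus the product of its generators' squares).
B^2 = -\frac{1}{9} — B^2 < 0, so the exponential closes trigonometrically: l = \frac{1}{3}, alpha*l = - \frac{\pi}{3}, so exp(alpha B) = cos(- \frac{\pi}{3}) + (sin(- \frac{\pi}{3})/(\frac{1}{3}))*B = \frac{1}{2} + (- \frac{3 \sqrt{3}}{2})*B.
Answer: \frac{1}{2} - \frac{\sqrt{3}}{2} e_{34}


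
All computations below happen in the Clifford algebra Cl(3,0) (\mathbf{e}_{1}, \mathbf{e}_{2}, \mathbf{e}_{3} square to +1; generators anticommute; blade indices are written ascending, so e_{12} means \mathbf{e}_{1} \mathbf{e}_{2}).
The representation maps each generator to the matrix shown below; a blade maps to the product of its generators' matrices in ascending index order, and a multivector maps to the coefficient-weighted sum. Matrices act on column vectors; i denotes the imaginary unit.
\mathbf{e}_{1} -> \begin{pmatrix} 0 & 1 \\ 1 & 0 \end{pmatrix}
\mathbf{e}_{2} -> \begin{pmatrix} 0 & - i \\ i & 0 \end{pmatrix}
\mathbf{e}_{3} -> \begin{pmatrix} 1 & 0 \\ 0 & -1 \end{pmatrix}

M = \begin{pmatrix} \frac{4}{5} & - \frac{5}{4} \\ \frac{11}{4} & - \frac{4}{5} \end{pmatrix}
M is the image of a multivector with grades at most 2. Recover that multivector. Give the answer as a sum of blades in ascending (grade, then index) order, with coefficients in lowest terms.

Method: 1, rho(e_{1}), rho(e_{2}), rho(e_{3}) form a trace-orthogonal basis of the 2x2 complex matrices (tr(X Y) = 2 if X = Y, else 0), so M = m0*1 + m1*rho(e_{1}) + m2*rho(e_{2}) + m3*rho(e_{3}) with m0 = tr(M)/2 = 0, m1 = tr(M rho(e_{1}))/2 = \frac{3}{4}, m2 = tr(M rho(e_{2}))/2 = - 2 i, m3 = tr(M rho(e_{3}))/2 = \frac{4}{5}.
Multiplying table entries, the bivector images are rho(e_{12}) = i*rho(e_{3}), rho(e_{13}) = -i*rho(e_{2}), rho(e_{23}) = i*rho(e_{1}); with real blade coefficients the real parts of m0..m3 are the coefficients of 1, e_{1}, e_{2}, e_{3} and the imaginary parts give the bivectors (e_{23}: Im m1, e_{13}: -Im m2, e_{12}: Im m3).
Answer: \frac{3}{4} e_{1} + \frac{4}{5} e_{3} + 2 e_{13}
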